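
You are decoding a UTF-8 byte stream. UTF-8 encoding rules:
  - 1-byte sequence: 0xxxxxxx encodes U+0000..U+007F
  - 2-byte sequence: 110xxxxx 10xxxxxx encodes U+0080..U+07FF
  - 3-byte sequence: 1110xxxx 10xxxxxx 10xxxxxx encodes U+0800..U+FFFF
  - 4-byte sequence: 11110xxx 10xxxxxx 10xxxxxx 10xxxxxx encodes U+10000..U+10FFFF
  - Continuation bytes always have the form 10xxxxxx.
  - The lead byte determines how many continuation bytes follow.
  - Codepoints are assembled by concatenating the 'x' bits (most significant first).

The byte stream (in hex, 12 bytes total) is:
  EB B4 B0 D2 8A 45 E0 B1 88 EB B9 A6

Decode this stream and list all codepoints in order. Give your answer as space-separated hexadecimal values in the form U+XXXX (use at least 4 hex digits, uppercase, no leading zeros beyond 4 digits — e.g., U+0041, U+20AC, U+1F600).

Answer: U+BD30 U+048A U+0045 U+0C48 U+BE66

Derivation:
Byte[0]=EB: 3-byte lead, need 2 cont bytes. acc=0xB
Byte[1]=B4: continuation. acc=(acc<<6)|0x34=0x2F4
Byte[2]=B0: continuation. acc=(acc<<6)|0x30=0xBD30
Completed: cp=U+BD30 (starts at byte 0)
Byte[3]=D2: 2-byte lead, need 1 cont bytes. acc=0x12
Byte[4]=8A: continuation. acc=(acc<<6)|0x0A=0x48A
Completed: cp=U+048A (starts at byte 3)
Byte[5]=45: 1-byte ASCII. cp=U+0045
Byte[6]=E0: 3-byte lead, need 2 cont bytes. acc=0x0
Byte[7]=B1: continuation. acc=(acc<<6)|0x31=0x31
Byte[8]=88: continuation. acc=(acc<<6)|0x08=0xC48
Completed: cp=U+0C48 (starts at byte 6)
Byte[9]=EB: 3-byte lead, need 2 cont bytes. acc=0xB
Byte[10]=B9: continuation. acc=(acc<<6)|0x39=0x2F9
Byte[11]=A6: continuation. acc=(acc<<6)|0x26=0xBE66
Completed: cp=U+BE66 (starts at byte 9)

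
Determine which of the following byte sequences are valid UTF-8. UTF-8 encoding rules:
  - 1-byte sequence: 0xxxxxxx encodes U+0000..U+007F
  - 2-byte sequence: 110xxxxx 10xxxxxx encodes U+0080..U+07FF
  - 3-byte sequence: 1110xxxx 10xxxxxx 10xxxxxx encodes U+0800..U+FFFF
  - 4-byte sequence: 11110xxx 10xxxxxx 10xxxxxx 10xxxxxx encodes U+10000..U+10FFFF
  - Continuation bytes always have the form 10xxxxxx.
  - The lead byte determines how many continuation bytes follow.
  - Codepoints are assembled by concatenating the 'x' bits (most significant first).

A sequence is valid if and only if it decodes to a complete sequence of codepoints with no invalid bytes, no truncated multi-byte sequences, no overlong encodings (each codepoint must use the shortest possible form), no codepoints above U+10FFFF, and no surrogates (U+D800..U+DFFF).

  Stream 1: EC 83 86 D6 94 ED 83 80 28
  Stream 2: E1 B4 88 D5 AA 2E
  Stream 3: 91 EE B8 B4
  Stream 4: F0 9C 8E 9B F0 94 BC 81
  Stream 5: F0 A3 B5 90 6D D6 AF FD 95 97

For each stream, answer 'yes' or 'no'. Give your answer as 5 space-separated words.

Stream 1: decodes cleanly. VALID
Stream 2: decodes cleanly. VALID
Stream 3: error at byte offset 0. INVALID
Stream 4: decodes cleanly. VALID
Stream 5: error at byte offset 7. INVALID

Answer: yes yes no yes no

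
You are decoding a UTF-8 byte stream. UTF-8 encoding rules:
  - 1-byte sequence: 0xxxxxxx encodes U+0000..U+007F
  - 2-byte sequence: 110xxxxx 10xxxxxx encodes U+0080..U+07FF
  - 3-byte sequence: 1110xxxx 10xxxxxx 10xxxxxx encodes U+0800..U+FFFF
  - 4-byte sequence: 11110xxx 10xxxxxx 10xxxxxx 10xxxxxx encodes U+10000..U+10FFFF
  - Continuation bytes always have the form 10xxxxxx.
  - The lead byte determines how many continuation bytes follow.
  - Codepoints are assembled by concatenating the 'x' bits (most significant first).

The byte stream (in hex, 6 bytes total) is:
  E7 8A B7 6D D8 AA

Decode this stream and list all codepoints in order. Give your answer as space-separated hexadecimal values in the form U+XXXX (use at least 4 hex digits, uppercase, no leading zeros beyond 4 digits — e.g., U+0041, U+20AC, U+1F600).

Answer: U+72B7 U+006D U+062A

Derivation:
Byte[0]=E7: 3-byte lead, need 2 cont bytes. acc=0x7
Byte[1]=8A: continuation. acc=(acc<<6)|0x0A=0x1CA
Byte[2]=B7: continuation. acc=(acc<<6)|0x37=0x72B7
Completed: cp=U+72B7 (starts at byte 0)
Byte[3]=6D: 1-byte ASCII. cp=U+006D
Byte[4]=D8: 2-byte lead, need 1 cont bytes. acc=0x18
Byte[5]=AA: continuation. acc=(acc<<6)|0x2A=0x62A
Completed: cp=U+062A (starts at byte 4)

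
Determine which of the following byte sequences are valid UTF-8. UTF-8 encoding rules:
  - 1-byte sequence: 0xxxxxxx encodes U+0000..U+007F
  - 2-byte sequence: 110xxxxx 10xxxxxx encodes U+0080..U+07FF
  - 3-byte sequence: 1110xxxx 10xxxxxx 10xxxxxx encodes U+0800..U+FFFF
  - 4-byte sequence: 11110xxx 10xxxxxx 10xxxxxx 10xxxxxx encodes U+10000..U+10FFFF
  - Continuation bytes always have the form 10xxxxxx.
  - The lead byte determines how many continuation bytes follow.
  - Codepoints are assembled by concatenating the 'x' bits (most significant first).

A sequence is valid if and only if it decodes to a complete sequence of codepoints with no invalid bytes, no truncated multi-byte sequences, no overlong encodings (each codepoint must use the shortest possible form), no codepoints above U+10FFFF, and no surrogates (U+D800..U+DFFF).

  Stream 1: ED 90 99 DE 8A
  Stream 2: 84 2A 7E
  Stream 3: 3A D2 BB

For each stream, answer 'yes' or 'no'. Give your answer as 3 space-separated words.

Answer: yes no yes

Derivation:
Stream 1: decodes cleanly. VALID
Stream 2: error at byte offset 0. INVALID
Stream 3: decodes cleanly. VALID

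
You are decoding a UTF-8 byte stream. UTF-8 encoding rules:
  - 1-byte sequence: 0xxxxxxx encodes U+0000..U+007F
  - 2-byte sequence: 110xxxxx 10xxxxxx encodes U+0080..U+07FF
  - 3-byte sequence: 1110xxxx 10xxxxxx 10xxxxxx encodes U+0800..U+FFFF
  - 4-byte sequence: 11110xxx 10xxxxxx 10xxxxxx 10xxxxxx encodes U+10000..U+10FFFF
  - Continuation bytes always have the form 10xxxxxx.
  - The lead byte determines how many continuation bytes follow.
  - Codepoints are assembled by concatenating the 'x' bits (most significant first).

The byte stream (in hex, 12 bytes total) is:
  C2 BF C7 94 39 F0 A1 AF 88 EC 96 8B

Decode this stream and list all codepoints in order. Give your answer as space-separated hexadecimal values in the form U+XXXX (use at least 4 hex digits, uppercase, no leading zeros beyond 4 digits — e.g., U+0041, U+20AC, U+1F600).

Answer: U+00BF U+01D4 U+0039 U+21BC8 U+C58B

Derivation:
Byte[0]=C2: 2-byte lead, need 1 cont bytes. acc=0x2
Byte[1]=BF: continuation. acc=(acc<<6)|0x3F=0xBF
Completed: cp=U+00BF (starts at byte 0)
Byte[2]=C7: 2-byte lead, need 1 cont bytes. acc=0x7
Byte[3]=94: continuation. acc=(acc<<6)|0x14=0x1D4
Completed: cp=U+01D4 (starts at byte 2)
Byte[4]=39: 1-byte ASCII. cp=U+0039
Byte[5]=F0: 4-byte lead, need 3 cont bytes. acc=0x0
Byte[6]=A1: continuation. acc=(acc<<6)|0x21=0x21
Byte[7]=AF: continuation. acc=(acc<<6)|0x2F=0x86F
Byte[8]=88: continuation. acc=(acc<<6)|0x08=0x21BC8
Completed: cp=U+21BC8 (starts at byte 5)
Byte[9]=EC: 3-byte lead, need 2 cont bytes. acc=0xC
Byte[10]=96: continuation. acc=(acc<<6)|0x16=0x316
Byte[11]=8B: continuation. acc=(acc<<6)|0x0B=0xC58B
Completed: cp=U+C58B (starts at byte 9)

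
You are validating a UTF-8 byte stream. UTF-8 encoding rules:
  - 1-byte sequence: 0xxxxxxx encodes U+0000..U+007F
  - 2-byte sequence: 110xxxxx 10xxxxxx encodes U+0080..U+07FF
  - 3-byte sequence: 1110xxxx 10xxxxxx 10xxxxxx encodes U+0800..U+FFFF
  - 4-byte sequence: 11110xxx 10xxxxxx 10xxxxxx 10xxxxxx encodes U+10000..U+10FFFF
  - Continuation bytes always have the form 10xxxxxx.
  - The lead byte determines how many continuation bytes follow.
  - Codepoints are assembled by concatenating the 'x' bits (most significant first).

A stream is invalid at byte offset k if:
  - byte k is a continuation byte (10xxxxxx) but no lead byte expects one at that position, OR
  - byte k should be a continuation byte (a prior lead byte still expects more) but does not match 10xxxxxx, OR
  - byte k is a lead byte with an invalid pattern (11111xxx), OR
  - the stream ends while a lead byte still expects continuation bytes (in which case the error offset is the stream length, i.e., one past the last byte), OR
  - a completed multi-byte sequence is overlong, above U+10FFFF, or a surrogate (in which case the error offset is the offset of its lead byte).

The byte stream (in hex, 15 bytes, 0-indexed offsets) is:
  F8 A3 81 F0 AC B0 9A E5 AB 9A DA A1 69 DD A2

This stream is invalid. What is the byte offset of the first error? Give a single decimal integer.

Answer: 0

Derivation:
Byte[0]=F8: INVALID lead byte (not 0xxx/110x/1110/11110)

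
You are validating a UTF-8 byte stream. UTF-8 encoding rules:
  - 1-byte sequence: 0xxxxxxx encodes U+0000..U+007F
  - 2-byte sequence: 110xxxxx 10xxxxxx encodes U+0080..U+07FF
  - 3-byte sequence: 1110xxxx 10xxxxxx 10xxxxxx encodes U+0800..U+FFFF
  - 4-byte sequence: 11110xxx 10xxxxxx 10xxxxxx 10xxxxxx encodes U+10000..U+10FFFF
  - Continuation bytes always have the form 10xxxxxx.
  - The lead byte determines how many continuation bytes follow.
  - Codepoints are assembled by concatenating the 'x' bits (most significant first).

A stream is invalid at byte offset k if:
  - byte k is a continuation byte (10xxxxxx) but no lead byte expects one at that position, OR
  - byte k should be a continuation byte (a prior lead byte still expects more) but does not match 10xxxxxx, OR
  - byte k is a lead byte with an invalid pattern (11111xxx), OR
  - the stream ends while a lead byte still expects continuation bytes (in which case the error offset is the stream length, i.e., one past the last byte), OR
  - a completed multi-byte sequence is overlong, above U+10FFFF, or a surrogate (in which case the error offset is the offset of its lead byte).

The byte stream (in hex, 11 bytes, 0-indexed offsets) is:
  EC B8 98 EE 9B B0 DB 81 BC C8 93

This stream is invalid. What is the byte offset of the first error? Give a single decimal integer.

Answer: 8

Derivation:
Byte[0]=EC: 3-byte lead, need 2 cont bytes. acc=0xC
Byte[1]=B8: continuation. acc=(acc<<6)|0x38=0x338
Byte[2]=98: continuation. acc=(acc<<6)|0x18=0xCE18
Completed: cp=U+CE18 (starts at byte 0)
Byte[3]=EE: 3-byte lead, need 2 cont bytes. acc=0xE
Byte[4]=9B: continuation. acc=(acc<<6)|0x1B=0x39B
Byte[5]=B0: continuation. acc=(acc<<6)|0x30=0xE6F0
Completed: cp=U+E6F0 (starts at byte 3)
Byte[6]=DB: 2-byte lead, need 1 cont bytes. acc=0x1B
Byte[7]=81: continuation. acc=(acc<<6)|0x01=0x6C1
Completed: cp=U+06C1 (starts at byte 6)
Byte[8]=BC: INVALID lead byte (not 0xxx/110x/1110/11110)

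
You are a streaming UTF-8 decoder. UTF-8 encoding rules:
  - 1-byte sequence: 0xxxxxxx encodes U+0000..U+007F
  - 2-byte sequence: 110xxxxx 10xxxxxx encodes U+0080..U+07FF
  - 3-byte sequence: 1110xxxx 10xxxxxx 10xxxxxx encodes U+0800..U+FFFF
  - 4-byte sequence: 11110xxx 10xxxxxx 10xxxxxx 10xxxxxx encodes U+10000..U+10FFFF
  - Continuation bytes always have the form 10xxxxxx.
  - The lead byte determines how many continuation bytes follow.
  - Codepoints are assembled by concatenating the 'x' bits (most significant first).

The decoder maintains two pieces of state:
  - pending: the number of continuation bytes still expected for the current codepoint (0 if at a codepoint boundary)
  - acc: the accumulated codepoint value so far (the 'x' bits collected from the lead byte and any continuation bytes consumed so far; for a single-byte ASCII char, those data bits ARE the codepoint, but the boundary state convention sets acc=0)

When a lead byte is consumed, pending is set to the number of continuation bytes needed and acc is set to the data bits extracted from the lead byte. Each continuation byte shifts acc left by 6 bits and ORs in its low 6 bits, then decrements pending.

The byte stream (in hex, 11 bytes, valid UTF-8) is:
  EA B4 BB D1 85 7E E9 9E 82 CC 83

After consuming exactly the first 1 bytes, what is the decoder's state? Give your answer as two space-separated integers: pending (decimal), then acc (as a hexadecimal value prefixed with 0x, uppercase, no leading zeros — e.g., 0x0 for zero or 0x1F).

Answer: 2 0xA

Derivation:
Byte[0]=EA: 3-byte lead. pending=2, acc=0xA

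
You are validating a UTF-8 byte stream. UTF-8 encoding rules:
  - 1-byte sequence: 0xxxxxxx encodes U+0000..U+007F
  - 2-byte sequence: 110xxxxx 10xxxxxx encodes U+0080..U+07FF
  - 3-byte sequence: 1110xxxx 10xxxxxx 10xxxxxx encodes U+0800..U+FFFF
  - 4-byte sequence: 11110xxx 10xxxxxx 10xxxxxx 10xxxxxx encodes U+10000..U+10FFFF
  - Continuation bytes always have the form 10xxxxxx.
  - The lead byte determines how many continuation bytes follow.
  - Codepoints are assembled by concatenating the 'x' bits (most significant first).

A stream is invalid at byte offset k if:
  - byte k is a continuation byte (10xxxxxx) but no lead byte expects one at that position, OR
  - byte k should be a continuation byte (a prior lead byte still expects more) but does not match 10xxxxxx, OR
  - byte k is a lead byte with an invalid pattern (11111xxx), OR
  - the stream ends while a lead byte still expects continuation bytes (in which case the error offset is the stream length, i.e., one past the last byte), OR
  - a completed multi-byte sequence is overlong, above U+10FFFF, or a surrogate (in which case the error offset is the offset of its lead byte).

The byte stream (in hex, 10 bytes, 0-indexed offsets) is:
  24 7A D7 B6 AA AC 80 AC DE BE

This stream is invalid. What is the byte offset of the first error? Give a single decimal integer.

Byte[0]=24: 1-byte ASCII. cp=U+0024
Byte[1]=7A: 1-byte ASCII. cp=U+007A
Byte[2]=D7: 2-byte lead, need 1 cont bytes. acc=0x17
Byte[3]=B6: continuation. acc=(acc<<6)|0x36=0x5F6
Completed: cp=U+05F6 (starts at byte 2)
Byte[4]=AA: INVALID lead byte (not 0xxx/110x/1110/11110)

Answer: 4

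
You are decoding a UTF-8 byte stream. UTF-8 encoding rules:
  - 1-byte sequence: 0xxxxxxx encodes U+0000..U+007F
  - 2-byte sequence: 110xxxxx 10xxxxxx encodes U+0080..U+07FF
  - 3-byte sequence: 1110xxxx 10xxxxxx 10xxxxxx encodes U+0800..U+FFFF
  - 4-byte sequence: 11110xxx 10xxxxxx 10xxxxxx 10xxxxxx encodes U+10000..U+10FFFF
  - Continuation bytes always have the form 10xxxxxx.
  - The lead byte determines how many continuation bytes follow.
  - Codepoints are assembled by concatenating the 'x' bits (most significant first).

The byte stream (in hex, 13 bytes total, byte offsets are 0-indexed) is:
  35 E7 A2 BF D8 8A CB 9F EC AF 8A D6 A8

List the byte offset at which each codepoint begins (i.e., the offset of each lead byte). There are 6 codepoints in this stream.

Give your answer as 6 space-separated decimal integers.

Byte[0]=35: 1-byte ASCII. cp=U+0035
Byte[1]=E7: 3-byte lead, need 2 cont bytes. acc=0x7
Byte[2]=A2: continuation. acc=(acc<<6)|0x22=0x1E2
Byte[3]=BF: continuation. acc=(acc<<6)|0x3F=0x78BF
Completed: cp=U+78BF (starts at byte 1)
Byte[4]=D8: 2-byte lead, need 1 cont bytes. acc=0x18
Byte[5]=8A: continuation. acc=(acc<<6)|0x0A=0x60A
Completed: cp=U+060A (starts at byte 4)
Byte[6]=CB: 2-byte lead, need 1 cont bytes. acc=0xB
Byte[7]=9F: continuation. acc=(acc<<6)|0x1F=0x2DF
Completed: cp=U+02DF (starts at byte 6)
Byte[8]=EC: 3-byte lead, need 2 cont bytes. acc=0xC
Byte[9]=AF: continuation. acc=(acc<<6)|0x2F=0x32F
Byte[10]=8A: continuation. acc=(acc<<6)|0x0A=0xCBCA
Completed: cp=U+CBCA (starts at byte 8)
Byte[11]=D6: 2-byte lead, need 1 cont bytes. acc=0x16
Byte[12]=A8: continuation. acc=(acc<<6)|0x28=0x5A8
Completed: cp=U+05A8 (starts at byte 11)

Answer: 0 1 4 6 8 11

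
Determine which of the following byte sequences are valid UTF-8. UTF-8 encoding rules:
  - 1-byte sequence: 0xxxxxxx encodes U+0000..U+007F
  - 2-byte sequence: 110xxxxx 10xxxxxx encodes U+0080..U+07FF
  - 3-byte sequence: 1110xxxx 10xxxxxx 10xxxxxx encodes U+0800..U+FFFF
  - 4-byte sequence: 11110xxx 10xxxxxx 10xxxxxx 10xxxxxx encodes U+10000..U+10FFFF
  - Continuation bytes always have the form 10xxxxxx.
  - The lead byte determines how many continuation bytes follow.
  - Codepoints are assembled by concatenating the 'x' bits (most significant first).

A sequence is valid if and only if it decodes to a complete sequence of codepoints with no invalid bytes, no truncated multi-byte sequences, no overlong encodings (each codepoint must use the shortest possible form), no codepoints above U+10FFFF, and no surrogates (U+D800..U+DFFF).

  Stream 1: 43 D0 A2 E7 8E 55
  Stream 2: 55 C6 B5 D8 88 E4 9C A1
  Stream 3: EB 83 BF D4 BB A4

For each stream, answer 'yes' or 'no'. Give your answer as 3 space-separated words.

Answer: no yes no

Derivation:
Stream 1: error at byte offset 5. INVALID
Stream 2: decodes cleanly. VALID
Stream 3: error at byte offset 5. INVALID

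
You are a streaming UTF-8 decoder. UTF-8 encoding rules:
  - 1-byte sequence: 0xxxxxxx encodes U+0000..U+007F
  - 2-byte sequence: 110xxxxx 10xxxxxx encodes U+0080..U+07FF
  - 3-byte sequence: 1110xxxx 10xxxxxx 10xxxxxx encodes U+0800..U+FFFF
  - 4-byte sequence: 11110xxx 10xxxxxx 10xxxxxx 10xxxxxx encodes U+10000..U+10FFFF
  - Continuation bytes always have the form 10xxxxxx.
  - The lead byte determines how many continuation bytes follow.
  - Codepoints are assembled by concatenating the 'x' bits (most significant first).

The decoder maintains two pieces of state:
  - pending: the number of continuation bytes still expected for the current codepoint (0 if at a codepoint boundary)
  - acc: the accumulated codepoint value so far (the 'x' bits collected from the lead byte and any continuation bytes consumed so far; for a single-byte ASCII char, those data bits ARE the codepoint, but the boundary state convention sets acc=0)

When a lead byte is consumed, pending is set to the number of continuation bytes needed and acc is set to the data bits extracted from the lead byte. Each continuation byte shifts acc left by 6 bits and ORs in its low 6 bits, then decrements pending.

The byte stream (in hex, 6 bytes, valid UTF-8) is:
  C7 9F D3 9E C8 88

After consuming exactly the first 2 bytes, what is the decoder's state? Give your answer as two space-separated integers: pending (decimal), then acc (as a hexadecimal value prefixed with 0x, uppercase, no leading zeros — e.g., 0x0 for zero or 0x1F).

Byte[0]=C7: 2-byte lead. pending=1, acc=0x7
Byte[1]=9F: continuation. acc=(acc<<6)|0x1F=0x1DF, pending=0

Answer: 0 0x1DF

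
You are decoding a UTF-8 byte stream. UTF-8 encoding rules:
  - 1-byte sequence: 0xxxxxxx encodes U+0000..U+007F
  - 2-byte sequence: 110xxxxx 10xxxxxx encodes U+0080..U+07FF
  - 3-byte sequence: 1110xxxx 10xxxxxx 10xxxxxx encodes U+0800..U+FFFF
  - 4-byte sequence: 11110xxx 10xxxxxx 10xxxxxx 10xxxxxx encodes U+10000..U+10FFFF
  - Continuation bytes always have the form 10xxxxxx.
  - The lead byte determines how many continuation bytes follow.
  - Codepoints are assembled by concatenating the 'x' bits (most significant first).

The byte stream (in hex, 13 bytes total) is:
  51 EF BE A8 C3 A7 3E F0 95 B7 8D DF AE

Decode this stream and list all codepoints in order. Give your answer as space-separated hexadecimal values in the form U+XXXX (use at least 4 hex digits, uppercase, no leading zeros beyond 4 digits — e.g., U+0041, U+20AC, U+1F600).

Byte[0]=51: 1-byte ASCII. cp=U+0051
Byte[1]=EF: 3-byte lead, need 2 cont bytes. acc=0xF
Byte[2]=BE: continuation. acc=(acc<<6)|0x3E=0x3FE
Byte[3]=A8: continuation. acc=(acc<<6)|0x28=0xFFA8
Completed: cp=U+FFA8 (starts at byte 1)
Byte[4]=C3: 2-byte lead, need 1 cont bytes. acc=0x3
Byte[5]=A7: continuation. acc=(acc<<6)|0x27=0xE7
Completed: cp=U+00E7 (starts at byte 4)
Byte[6]=3E: 1-byte ASCII. cp=U+003E
Byte[7]=F0: 4-byte lead, need 3 cont bytes. acc=0x0
Byte[8]=95: continuation. acc=(acc<<6)|0x15=0x15
Byte[9]=B7: continuation. acc=(acc<<6)|0x37=0x577
Byte[10]=8D: continuation. acc=(acc<<6)|0x0D=0x15DCD
Completed: cp=U+15DCD (starts at byte 7)
Byte[11]=DF: 2-byte lead, need 1 cont bytes. acc=0x1F
Byte[12]=AE: continuation. acc=(acc<<6)|0x2E=0x7EE
Completed: cp=U+07EE (starts at byte 11)

Answer: U+0051 U+FFA8 U+00E7 U+003E U+15DCD U+07EE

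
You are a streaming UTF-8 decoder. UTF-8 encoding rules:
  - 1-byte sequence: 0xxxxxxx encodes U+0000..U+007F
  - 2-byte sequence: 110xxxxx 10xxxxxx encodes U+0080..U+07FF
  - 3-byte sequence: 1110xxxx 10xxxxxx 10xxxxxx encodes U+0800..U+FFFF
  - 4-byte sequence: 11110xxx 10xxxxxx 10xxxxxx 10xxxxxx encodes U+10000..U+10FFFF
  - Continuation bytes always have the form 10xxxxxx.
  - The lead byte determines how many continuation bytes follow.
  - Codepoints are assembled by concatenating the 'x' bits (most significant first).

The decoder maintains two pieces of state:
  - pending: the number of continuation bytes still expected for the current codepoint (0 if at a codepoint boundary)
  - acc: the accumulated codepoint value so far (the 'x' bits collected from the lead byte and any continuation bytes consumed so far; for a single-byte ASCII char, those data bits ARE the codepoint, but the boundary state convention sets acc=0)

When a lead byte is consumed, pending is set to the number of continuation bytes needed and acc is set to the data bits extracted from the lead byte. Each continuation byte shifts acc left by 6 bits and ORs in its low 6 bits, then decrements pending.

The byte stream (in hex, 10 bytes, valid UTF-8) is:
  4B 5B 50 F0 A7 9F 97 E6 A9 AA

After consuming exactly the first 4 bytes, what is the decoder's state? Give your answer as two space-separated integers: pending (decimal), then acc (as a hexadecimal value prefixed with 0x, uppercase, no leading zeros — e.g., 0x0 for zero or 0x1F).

Answer: 3 0x0

Derivation:
Byte[0]=4B: 1-byte. pending=0, acc=0x0
Byte[1]=5B: 1-byte. pending=0, acc=0x0
Byte[2]=50: 1-byte. pending=0, acc=0x0
Byte[3]=F0: 4-byte lead. pending=3, acc=0x0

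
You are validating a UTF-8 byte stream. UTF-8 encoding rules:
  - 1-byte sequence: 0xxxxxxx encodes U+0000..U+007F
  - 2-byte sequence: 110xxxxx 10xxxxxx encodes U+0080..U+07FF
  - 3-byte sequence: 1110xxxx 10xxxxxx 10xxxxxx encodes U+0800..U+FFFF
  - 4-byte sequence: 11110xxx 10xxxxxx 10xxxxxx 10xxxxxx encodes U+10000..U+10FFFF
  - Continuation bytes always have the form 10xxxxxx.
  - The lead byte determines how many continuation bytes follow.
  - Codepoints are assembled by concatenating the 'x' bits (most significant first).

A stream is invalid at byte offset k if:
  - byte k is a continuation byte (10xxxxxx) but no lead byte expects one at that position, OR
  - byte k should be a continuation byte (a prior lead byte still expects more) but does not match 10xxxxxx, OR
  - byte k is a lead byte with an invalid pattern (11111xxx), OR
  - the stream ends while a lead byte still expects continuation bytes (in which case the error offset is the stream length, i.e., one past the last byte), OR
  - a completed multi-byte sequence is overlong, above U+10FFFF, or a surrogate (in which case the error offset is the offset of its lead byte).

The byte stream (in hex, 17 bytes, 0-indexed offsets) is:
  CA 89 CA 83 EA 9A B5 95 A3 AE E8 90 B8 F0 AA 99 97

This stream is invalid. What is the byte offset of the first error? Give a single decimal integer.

Answer: 7

Derivation:
Byte[0]=CA: 2-byte lead, need 1 cont bytes. acc=0xA
Byte[1]=89: continuation. acc=(acc<<6)|0x09=0x289
Completed: cp=U+0289 (starts at byte 0)
Byte[2]=CA: 2-byte lead, need 1 cont bytes. acc=0xA
Byte[3]=83: continuation. acc=(acc<<6)|0x03=0x283
Completed: cp=U+0283 (starts at byte 2)
Byte[4]=EA: 3-byte lead, need 2 cont bytes. acc=0xA
Byte[5]=9A: continuation. acc=(acc<<6)|0x1A=0x29A
Byte[6]=B5: continuation. acc=(acc<<6)|0x35=0xA6B5
Completed: cp=U+A6B5 (starts at byte 4)
Byte[7]=95: INVALID lead byte (not 0xxx/110x/1110/11110)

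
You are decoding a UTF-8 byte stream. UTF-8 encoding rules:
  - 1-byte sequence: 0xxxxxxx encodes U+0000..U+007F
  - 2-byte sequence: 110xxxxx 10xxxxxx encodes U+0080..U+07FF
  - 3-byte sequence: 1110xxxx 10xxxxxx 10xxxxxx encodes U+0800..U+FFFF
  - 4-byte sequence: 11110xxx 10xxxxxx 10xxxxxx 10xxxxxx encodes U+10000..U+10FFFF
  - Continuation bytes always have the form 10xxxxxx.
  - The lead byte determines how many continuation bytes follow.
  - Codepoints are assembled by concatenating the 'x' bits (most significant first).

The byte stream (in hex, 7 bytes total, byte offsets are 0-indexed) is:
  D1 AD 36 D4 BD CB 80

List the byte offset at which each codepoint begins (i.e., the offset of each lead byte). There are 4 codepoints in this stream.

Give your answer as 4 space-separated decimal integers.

Byte[0]=D1: 2-byte lead, need 1 cont bytes. acc=0x11
Byte[1]=AD: continuation. acc=(acc<<6)|0x2D=0x46D
Completed: cp=U+046D (starts at byte 0)
Byte[2]=36: 1-byte ASCII. cp=U+0036
Byte[3]=D4: 2-byte lead, need 1 cont bytes. acc=0x14
Byte[4]=BD: continuation. acc=(acc<<6)|0x3D=0x53D
Completed: cp=U+053D (starts at byte 3)
Byte[5]=CB: 2-byte lead, need 1 cont bytes. acc=0xB
Byte[6]=80: continuation. acc=(acc<<6)|0x00=0x2C0
Completed: cp=U+02C0 (starts at byte 5)

Answer: 0 2 3 5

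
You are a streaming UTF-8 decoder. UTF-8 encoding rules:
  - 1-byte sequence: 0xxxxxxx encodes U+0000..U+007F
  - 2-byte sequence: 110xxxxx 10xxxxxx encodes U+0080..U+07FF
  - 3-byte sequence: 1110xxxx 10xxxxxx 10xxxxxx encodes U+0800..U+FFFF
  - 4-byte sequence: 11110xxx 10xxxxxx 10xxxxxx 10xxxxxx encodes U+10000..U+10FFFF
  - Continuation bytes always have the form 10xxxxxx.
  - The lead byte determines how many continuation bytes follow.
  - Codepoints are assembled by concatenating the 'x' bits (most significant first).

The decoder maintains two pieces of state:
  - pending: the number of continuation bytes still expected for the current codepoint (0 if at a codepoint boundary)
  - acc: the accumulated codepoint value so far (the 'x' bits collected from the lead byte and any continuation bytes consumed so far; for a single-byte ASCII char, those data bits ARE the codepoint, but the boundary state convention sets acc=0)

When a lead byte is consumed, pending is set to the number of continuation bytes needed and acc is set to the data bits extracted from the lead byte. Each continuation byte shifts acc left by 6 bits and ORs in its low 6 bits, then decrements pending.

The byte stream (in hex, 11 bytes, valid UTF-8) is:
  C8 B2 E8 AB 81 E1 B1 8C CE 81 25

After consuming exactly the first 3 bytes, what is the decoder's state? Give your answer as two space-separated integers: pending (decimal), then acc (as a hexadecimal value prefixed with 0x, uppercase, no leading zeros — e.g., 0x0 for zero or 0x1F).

Byte[0]=C8: 2-byte lead. pending=1, acc=0x8
Byte[1]=B2: continuation. acc=(acc<<6)|0x32=0x232, pending=0
Byte[2]=E8: 3-byte lead. pending=2, acc=0x8

Answer: 2 0x8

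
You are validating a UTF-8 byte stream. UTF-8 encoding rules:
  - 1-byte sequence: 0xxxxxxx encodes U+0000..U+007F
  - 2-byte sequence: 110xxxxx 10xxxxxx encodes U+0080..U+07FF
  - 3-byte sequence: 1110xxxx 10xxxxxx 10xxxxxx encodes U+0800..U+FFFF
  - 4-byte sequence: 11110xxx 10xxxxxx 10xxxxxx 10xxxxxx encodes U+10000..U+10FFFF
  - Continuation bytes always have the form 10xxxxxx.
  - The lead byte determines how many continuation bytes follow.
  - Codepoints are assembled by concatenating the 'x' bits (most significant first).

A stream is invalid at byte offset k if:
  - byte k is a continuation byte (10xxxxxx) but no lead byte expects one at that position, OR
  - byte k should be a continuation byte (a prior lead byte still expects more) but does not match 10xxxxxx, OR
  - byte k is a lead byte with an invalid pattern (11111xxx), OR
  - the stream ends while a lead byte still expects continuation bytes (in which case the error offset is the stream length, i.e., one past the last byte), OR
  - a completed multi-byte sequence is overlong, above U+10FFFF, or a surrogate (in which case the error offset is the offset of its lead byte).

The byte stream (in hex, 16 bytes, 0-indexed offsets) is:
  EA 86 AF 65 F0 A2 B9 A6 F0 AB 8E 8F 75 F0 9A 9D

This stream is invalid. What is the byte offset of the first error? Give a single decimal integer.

Byte[0]=EA: 3-byte lead, need 2 cont bytes. acc=0xA
Byte[1]=86: continuation. acc=(acc<<6)|0x06=0x286
Byte[2]=AF: continuation. acc=(acc<<6)|0x2F=0xA1AF
Completed: cp=U+A1AF (starts at byte 0)
Byte[3]=65: 1-byte ASCII. cp=U+0065
Byte[4]=F0: 4-byte lead, need 3 cont bytes. acc=0x0
Byte[5]=A2: continuation. acc=(acc<<6)|0x22=0x22
Byte[6]=B9: continuation. acc=(acc<<6)|0x39=0x8B9
Byte[7]=A6: continuation. acc=(acc<<6)|0x26=0x22E66
Completed: cp=U+22E66 (starts at byte 4)
Byte[8]=F0: 4-byte lead, need 3 cont bytes. acc=0x0
Byte[9]=AB: continuation. acc=(acc<<6)|0x2B=0x2B
Byte[10]=8E: continuation. acc=(acc<<6)|0x0E=0xACE
Byte[11]=8F: continuation. acc=(acc<<6)|0x0F=0x2B38F
Completed: cp=U+2B38F (starts at byte 8)
Byte[12]=75: 1-byte ASCII. cp=U+0075
Byte[13]=F0: 4-byte lead, need 3 cont bytes. acc=0x0
Byte[14]=9A: continuation. acc=(acc<<6)|0x1A=0x1A
Byte[15]=9D: continuation. acc=(acc<<6)|0x1D=0x69D
Byte[16]: stream ended, expected continuation. INVALID

Answer: 16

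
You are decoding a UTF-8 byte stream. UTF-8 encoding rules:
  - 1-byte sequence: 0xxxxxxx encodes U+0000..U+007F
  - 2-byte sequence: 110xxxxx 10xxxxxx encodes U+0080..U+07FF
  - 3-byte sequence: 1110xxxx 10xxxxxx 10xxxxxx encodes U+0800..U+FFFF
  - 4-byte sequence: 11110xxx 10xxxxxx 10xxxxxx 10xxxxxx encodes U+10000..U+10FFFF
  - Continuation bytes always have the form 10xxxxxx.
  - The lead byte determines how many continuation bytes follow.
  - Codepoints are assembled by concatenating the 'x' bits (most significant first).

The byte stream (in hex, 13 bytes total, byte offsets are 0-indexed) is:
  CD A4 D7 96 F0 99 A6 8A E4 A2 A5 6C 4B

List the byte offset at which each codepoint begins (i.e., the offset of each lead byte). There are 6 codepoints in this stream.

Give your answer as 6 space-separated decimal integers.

Answer: 0 2 4 8 11 12

Derivation:
Byte[0]=CD: 2-byte lead, need 1 cont bytes. acc=0xD
Byte[1]=A4: continuation. acc=(acc<<6)|0x24=0x364
Completed: cp=U+0364 (starts at byte 0)
Byte[2]=D7: 2-byte lead, need 1 cont bytes. acc=0x17
Byte[3]=96: continuation. acc=(acc<<6)|0x16=0x5D6
Completed: cp=U+05D6 (starts at byte 2)
Byte[4]=F0: 4-byte lead, need 3 cont bytes. acc=0x0
Byte[5]=99: continuation. acc=(acc<<6)|0x19=0x19
Byte[6]=A6: continuation. acc=(acc<<6)|0x26=0x666
Byte[7]=8A: continuation. acc=(acc<<6)|0x0A=0x1998A
Completed: cp=U+1998A (starts at byte 4)
Byte[8]=E4: 3-byte lead, need 2 cont bytes. acc=0x4
Byte[9]=A2: continuation. acc=(acc<<6)|0x22=0x122
Byte[10]=A5: continuation. acc=(acc<<6)|0x25=0x48A5
Completed: cp=U+48A5 (starts at byte 8)
Byte[11]=6C: 1-byte ASCII. cp=U+006C
Byte[12]=4B: 1-byte ASCII. cp=U+004B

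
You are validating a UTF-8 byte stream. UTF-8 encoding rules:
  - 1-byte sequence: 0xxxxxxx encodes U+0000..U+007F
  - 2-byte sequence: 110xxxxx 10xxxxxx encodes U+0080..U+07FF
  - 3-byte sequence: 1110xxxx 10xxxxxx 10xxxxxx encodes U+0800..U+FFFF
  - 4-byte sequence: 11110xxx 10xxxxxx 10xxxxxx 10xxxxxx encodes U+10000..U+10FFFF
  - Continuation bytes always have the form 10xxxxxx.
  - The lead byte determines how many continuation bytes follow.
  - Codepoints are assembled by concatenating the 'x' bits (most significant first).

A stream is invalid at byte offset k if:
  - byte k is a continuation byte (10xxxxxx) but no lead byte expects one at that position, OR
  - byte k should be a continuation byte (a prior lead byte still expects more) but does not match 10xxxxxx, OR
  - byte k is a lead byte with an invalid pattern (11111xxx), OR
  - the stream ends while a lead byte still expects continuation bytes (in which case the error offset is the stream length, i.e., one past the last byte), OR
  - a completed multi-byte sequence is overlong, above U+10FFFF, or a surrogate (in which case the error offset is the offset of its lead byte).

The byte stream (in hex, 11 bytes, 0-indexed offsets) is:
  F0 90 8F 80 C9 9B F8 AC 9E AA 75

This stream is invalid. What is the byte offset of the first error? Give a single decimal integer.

Answer: 6

Derivation:
Byte[0]=F0: 4-byte lead, need 3 cont bytes. acc=0x0
Byte[1]=90: continuation. acc=(acc<<6)|0x10=0x10
Byte[2]=8F: continuation. acc=(acc<<6)|0x0F=0x40F
Byte[3]=80: continuation. acc=(acc<<6)|0x00=0x103C0
Completed: cp=U+103C0 (starts at byte 0)
Byte[4]=C9: 2-byte lead, need 1 cont bytes. acc=0x9
Byte[5]=9B: continuation. acc=(acc<<6)|0x1B=0x25B
Completed: cp=U+025B (starts at byte 4)
Byte[6]=F8: INVALID lead byte (not 0xxx/110x/1110/11110)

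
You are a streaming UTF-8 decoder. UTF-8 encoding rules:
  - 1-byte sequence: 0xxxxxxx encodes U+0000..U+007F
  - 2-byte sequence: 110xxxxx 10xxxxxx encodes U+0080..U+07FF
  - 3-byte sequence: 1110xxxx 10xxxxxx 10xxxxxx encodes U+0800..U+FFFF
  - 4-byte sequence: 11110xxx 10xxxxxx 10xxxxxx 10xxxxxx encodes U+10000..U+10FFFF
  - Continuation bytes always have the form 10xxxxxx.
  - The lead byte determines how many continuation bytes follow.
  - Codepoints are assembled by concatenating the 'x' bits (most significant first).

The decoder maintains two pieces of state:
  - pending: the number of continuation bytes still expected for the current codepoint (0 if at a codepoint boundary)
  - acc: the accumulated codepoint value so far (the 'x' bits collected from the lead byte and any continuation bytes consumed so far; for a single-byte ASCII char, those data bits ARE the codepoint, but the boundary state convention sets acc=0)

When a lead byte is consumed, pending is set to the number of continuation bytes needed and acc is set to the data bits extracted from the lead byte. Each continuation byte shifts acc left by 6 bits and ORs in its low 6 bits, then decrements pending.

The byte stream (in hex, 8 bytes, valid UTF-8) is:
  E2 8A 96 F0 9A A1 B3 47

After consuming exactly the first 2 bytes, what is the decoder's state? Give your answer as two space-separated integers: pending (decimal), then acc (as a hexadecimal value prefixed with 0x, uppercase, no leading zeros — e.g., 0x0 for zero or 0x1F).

Byte[0]=E2: 3-byte lead. pending=2, acc=0x2
Byte[1]=8A: continuation. acc=(acc<<6)|0x0A=0x8A, pending=1

Answer: 1 0x8A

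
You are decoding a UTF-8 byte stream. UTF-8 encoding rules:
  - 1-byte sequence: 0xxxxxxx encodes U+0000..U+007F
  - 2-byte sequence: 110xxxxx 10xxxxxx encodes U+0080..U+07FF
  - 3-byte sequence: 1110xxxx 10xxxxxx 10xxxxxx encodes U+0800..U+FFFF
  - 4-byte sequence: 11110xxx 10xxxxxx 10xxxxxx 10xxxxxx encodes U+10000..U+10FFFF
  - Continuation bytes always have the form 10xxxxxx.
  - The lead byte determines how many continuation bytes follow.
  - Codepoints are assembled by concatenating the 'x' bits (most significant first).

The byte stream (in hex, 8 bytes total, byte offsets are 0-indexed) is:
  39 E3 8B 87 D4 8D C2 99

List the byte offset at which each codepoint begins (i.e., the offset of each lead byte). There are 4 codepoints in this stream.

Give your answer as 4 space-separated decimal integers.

Answer: 0 1 4 6

Derivation:
Byte[0]=39: 1-byte ASCII. cp=U+0039
Byte[1]=E3: 3-byte lead, need 2 cont bytes. acc=0x3
Byte[2]=8B: continuation. acc=(acc<<6)|0x0B=0xCB
Byte[3]=87: continuation. acc=(acc<<6)|0x07=0x32C7
Completed: cp=U+32C7 (starts at byte 1)
Byte[4]=D4: 2-byte lead, need 1 cont bytes. acc=0x14
Byte[5]=8D: continuation. acc=(acc<<6)|0x0D=0x50D
Completed: cp=U+050D (starts at byte 4)
Byte[6]=C2: 2-byte lead, need 1 cont bytes. acc=0x2
Byte[7]=99: continuation. acc=(acc<<6)|0x19=0x99
Completed: cp=U+0099 (starts at byte 6)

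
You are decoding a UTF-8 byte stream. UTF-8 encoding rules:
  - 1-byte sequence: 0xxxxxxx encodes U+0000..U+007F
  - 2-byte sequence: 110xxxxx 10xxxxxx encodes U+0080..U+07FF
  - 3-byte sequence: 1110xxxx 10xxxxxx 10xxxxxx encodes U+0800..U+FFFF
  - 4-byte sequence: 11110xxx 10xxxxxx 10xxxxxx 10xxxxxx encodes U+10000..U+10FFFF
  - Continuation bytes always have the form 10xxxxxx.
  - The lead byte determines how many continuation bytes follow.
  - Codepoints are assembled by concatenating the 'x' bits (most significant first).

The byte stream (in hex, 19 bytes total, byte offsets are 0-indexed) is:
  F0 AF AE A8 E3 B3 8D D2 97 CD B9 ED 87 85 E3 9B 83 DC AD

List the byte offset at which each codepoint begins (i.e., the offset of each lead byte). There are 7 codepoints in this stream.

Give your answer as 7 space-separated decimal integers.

Byte[0]=F0: 4-byte lead, need 3 cont bytes. acc=0x0
Byte[1]=AF: continuation. acc=(acc<<6)|0x2F=0x2F
Byte[2]=AE: continuation. acc=(acc<<6)|0x2E=0xBEE
Byte[3]=A8: continuation. acc=(acc<<6)|0x28=0x2FBA8
Completed: cp=U+2FBA8 (starts at byte 0)
Byte[4]=E3: 3-byte lead, need 2 cont bytes. acc=0x3
Byte[5]=B3: continuation. acc=(acc<<6)|0x33=0xF3
Byte[6]=8D: continuation. acc=(acc<<6)|0x0D=0x3CCD
Completed: cp=U+3CCD (starts at byte 4)
Byte[7]=D2: 2-byte lead, need 1 cont bytes. acc=0x12
Byte[8]=97: continuation. acc=(acc<<6)|0x17=0x497
Completed: cp=U+0497 (starts at byte 7)
Byte[9]=CD: 2-byte lead, need 1 cont bytes. acc=0xD
Byte[10]=B9: continuation. acc=(acc<<6)|0x39=0x379
Completed: cp=U+0379 (starts at byte 9)
Byte[11]=ED: 3-byte lead, need 2 cont bytes. acc=0xD
Byte[12]=87: continuation. acc=(acc<<6)|0x07=0x347
Byte[13]=85: continuation. acc=(acc<<6)|0x05=0xD1C5
Completed: cp=U+D1C5 (starts at byte 11)
Byte[14]=E3: 3-byte lead, need 2 cont bytes. acc=0x3
Byte[15]=9B: continuation. acc=(acc<<6)|0x1B=0xDB
Byte[16]=83: continuation. acc=(acc<<6)|0x03=0x36C3
Completed: cp=U+36C3 (starts at byte 14)
Byte[17]=DC: 2-byte lead, need 1 cont bytes. acc=0x1C
Byte[18]=AD: continuation. acc=(acc<<6)|0x2D=0x72D
Completed: cp=U+072D (starts at byte 17)

Answer: 0 4 7 9 11 14 17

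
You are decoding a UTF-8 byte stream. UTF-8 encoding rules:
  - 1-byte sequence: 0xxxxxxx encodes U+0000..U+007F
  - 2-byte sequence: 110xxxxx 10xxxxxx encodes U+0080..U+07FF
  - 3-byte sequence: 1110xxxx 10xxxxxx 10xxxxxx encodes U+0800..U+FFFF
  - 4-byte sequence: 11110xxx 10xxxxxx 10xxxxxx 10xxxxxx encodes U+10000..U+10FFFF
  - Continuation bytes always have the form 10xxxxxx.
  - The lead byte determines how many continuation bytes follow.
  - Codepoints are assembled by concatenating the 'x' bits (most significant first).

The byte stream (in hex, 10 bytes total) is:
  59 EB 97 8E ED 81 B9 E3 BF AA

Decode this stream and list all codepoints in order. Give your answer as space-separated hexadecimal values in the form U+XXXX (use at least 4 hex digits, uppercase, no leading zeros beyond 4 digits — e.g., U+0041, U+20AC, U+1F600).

Answer: U+0059 U+B5CE U+D079 U+3FEA

Derivation:
Byte[0]=59: 1-byte ASCII. cp=U+0059
Byte[1]=EB: 3-byte lead, need 2 cont bytes. acc=0xB
Byte[2]=97: continuation. acc=(acc<<6)|0x17=0x2D7
Byte[3]=8E: continuation. acc=(acc<<6)|0x0E=0xB5CE
Completed: cp=U+B5CE (starts at byte 1)
Byte[4]=ED: 3-byte lead, need 2 cont bytes. acc=0xD
Byte[5]=81: continuation. acc=(acc<<6)|0x01=0x341
Byte[6]=B9: continuation. acc=(acc<<6)|0x39=0xD079
Completed: cp=U+D079 (starts at byte 4)
Byte[7]=E3: 3-byte lead, need 2 cont bytes. acc=0x3
Byte[8]=BF: continuation. acc=(acc<<6)|0x3F=0xFF
Byte[9]=AA: continuation. acc=(acc<<6)|0x2A=0x3FEA
Completed: cp=U+3FEA (starts at byte 7)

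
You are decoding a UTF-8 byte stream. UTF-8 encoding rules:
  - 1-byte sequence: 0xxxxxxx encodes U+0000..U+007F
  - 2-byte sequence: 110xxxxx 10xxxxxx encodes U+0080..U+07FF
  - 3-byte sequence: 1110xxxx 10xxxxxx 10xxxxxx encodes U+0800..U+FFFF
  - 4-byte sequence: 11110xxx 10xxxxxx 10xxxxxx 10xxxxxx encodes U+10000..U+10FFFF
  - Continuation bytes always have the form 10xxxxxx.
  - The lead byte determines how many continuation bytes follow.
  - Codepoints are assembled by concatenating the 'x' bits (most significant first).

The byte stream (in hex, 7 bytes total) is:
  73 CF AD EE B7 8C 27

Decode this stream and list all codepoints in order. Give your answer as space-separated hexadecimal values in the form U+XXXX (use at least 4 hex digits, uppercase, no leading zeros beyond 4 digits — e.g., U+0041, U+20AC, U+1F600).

Answer: U+0073 U+03ED U+EDCC U+0027

Derivation:
Byte[0]=73: 1-byte ASCII. cp=U+0073
Byte[1]=CF: 2-byte lead, need 1 cont bytes. acc=0xF
Byte[2]=AD: continuation. acc=(acc<<6)|0x2D=0x3ED
Completed: cp=U+03ED (starts at byte 1)
Byte[3]=EE: 3-byte lead, need 2 cont bytes. acc=0xE
Byte[4]=B7: continuation. acc=(acc<<6)|0x37=0x3B7
Byte[5]=8C: continuation. acc=(acc<<6)|0x0C=0xEDCC
Completed: cp=U+EDCC (starts at byte 3)
Byte[6]=27: 1-byte ASCII. cp=U+0027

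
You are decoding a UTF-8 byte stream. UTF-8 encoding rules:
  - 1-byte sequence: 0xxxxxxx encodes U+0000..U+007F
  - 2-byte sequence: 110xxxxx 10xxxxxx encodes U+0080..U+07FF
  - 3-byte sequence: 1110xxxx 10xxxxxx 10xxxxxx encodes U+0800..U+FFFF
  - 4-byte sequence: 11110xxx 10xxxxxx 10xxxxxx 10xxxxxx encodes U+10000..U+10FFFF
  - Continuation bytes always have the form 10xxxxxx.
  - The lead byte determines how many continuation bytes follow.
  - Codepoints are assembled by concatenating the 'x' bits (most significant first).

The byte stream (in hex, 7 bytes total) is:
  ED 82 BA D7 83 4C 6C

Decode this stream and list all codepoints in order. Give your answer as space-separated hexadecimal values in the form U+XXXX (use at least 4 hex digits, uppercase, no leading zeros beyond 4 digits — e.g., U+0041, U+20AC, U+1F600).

Answer: U+D0BA U+05C3 U+004C U+006C

Derivation:
Byte[0]=ED: 3-byte lead, need 2 cont bytes. acc=0xD
Byte[1]=82: continuation. acc=(acc<<6)|0x02=0x342
Byte[2]=BA: continuation. acc=(acc<<6)|0x3A=0xD0BA
Completed: cp=U+D0BA (starts at byte 0)
Byte[3]=D7: 2-byte lead, need 1 cont bytes. acc=0x17
Byte[4]=83: continuation. acc=(acc<<6)|0x03=0x5C3
Completed: cp=U+05C3 (starts at byte 3)
Byte[5]=4C: 1-byte ASCII. cp=U+004C
Byte[6]=6C: 1-byte ASCII. cp=U+006C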